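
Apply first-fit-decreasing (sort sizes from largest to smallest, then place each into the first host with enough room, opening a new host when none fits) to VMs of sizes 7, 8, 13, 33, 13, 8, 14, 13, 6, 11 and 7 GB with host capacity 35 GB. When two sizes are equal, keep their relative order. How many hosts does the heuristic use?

Sorted descending: 33, 14, 13, 13, 13, 11, 8, 8, 7, 7, 6.
  33 → host 1 (new)  [load 33/35]
  14 → host 2 (new)  [load 14/35]
  13 → host 2  [load 27/35]
  13 → host 3 (new)  [load 13/35]
  13 → host 3  [load 26/35]
  11 → host 4 (new)  [load 11/35]
  8 → host 2  [load 35/35]
  8 → host 3  [load 34/35]
  7 → host 4  [load 18/35]
  7 → host 4  [load 25/35]
  6 → host 4  [load 31/35]
4 hosts opened.

4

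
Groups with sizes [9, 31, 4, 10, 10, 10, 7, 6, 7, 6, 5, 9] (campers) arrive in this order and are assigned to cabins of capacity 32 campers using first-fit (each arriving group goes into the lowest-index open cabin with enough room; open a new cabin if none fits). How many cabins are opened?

  9 → cabin 1 (new)  [load 9/32]
  31 → cabin 2 (new)  [load 31/32]
  4 → cabin 1  [load 13/32]
  10 → cabin 1  [load 23/32]
  10 → cabin 3 (new)  [load 10/32]
  10 → cabin 3  [load 20/32]
  7 → cabin 1  [load 30/32]
  6 → cabin 3  [load 26/32]
  7 → cabin 4 (new)  [load 7/32]
  6 → cabin 3  [load 32/32]
  5 → cabin 4  [load 12/32]
  9 → cabin 4  [load 21/32]
4 cabins opened.

4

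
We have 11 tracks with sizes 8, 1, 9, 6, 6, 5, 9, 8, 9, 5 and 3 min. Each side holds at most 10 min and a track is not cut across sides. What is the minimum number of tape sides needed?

Total = 9 + 9 + 9 + 8 + 8 + 6 + 6 + 5 + 5 + 3 + 1 = 69 min.
Lower bound: ⌈69/10⌉ = 7 tape sides.
A packing using 8 tape sides:
  side 1: 9 + 1 = 10
  side 2: 9 = 9
  side 3: 9 = 9
  side 4: 8 = 8
  side 5: 8 = 8
  side 6: 6 + 3 = 9
  side 7: 6 = 6
  side 8: 5 + 5 = 10
No arrangement into 7 tape sides stays within capacity, so 8 is optimal.

8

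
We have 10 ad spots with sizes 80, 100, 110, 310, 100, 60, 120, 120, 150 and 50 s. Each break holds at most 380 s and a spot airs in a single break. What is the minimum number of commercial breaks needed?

Total = 310 + 150 + 120 + 120 + 110 + 100 + 100 + 80 + 60 + 50 = 1200 s.
Lower bound: ⌈1200/380⌉ = 4 commercial breaks.
A packing using 4 commercial breaks:
  break 1: 310 + 60 = 370
  break 2: 150 + 120 + 110 = 380
  break 3: 120 + 100 + 100 + 50 = 370
  break 4: 80 = 80
This matches the lower bound, so 4 is optimal.

4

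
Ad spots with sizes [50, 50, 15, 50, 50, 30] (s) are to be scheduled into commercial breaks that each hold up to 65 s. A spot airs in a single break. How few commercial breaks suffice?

Total = 50 + 50 + 50 + 50 + 30 + 15 = 245 s.
Lower bound: ⌈245/65⌉ = 4 commercial breaks.
A packing using 5 commercial breaks:
  break 1: 50 + 15 = 65
  break 2: 50 = 50
  break 3: 50 = 50
  break 4: 50 = 50
  break 5: 30 = 30
No arrangement into 4 commercial breaks stays within capacity, so 5 is optimal.

5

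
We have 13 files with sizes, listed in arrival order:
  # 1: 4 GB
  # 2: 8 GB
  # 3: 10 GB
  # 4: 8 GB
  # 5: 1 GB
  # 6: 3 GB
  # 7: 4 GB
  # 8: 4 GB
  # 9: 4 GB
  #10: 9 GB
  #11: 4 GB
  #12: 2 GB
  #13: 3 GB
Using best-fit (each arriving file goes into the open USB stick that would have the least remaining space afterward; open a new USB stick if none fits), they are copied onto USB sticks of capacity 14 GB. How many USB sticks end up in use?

5

  4 → USB stick 1 (new)  [load 4/14]
  8 → USB stick 1  [load 12/14]
  10 → USB stick 2 (new)  [load 10/14]
  8 → USB stick 3 (new)  [load 8/14]
  1 → USB stick 1  [load 13/14]
  3 → USB stick 2  [load 13/14]
  4 → USB stick 3  [load 12/14]
  4 → USB stick 4 (new)  [load 4/14]
  4 → USB stick 4  [load 8/14]
  9 → USB stick 5 (new)  [load 9/14]
  4 → USB stick 5  [load 13/14]
  2 → USB stick 3  [load 14/14]
  3 → USB stick 4  [load 11/14]
5 USB sticks opened.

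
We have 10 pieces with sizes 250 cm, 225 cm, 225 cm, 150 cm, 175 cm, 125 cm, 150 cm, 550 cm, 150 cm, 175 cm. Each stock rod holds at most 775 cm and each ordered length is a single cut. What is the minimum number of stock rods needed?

3

Total = 550 + 250 + 225 + 225 + 175 + 175 + 150 + 150 + 150 + 125 = 2175 cm.
Lower bound: ⌈2175/775⌉ = 3 stock rods.
A packing using 3 stock rods:
  stock rod 1: 550 + 225 = 775
  stock rod 2: 250 + 225 + 175 + 125 = 775
  stock rod 3: 175 + 150 + 150 + 150 = 625
This matches the lower bound, so 3 is optimal.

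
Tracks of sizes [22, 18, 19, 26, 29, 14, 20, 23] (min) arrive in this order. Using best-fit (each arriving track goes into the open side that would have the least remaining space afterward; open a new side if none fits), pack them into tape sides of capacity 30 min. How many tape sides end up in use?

  22 → side 1 (new)  [load 22/30]
  18 → side 2 (new)  [load 18/30]
  19 → side 3 (new)  [load 19/30]
  26 → side 4 (new)  [load 26/30]
  29 → side 5 (new)  [load 29/30]
  14 → side 6 (new)  [load 14/30]
  20 → side 7 (new)  [load 20/30]
  23 → side 8 (new)  [load 23/30]
8 tape sides opened.

8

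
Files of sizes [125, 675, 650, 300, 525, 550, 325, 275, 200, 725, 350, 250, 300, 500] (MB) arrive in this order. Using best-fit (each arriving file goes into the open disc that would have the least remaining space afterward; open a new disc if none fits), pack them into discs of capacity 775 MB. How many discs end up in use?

9

  125 → disc 1 (new)  [load 125/775]
  675 → disc 2 (new)  [load 675/775]
  650 → disc 1  [load 775/775]
  300 → disc 3 (new)  [load 300/775]
  525 → disc 4 (new)  [load 525/775]
  550 → disc 5 (new)  [load 550/775]
  325 → disc 3  [load 625/775]
  275 → disc 6 (new)  [load 275/775]
  200 → disc 5  [load 750/775]
  725 → disc 7 (new)  [load 725/775]
  350 → disc 6  [load 625/775]
  250 → disc 4  [load 775/775]
  300 → disc 8 (new)  [load 300/775]
  500 → disc 9 (new)  [load 500/775]
9 discs opened.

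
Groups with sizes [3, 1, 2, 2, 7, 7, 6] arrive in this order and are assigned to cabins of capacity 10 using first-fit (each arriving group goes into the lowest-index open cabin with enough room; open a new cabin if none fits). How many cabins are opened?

  3 → cabin 1 (new)  [load 3/10]
  1 → cabin 1  [load 4/10]
  2 → cabin 1  [load 6/10]
  2 → cabin 1  [load 8/10]
  7 → cabin 2 (new)  [load 7/10]
  7 → cabin 3 (new)  [load 7/10]
  6 → cabin 4 (new)  [load 6/10]
4 cabins opened.

4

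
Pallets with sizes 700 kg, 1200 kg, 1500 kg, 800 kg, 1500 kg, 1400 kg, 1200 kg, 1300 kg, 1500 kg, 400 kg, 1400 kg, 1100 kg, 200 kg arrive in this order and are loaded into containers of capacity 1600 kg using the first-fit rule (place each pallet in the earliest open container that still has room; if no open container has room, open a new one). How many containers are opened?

  700 → container 1 (new)  [load 700/1600]
  1200 → container 2 (new)  [load 1200/1600]
  1500 → container 3 (new)  [load 1500/1600]
  800 → container 1  [load 1500/1600]
  1500 → container 4 (new)  [load 1500/1600]
  1400 → container 5 (new)  [load 1400/1600]
  1200 → container 6 (new)  [load 1200/1600]
  1300 → container 7 (new)  [load 1300/1600]
  1500 → container 8 (new)  [load 1500/1600]
  400 → container 2  [load 1600/1600]
  1400 → container 9 (new)  [load 1400/1600]
  1100 → container 10 (new)  [load 1100/1600]
  200 → container 5  [load 1600/1600]
10 containers opened.

10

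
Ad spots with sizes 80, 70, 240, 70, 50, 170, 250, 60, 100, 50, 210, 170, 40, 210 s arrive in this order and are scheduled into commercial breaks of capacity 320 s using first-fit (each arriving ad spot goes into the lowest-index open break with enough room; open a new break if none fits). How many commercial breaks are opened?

7

  80 → break 1 (new)  [load 80/320]
  70 → break 1  [load 150/320]
  240 → break 2 (new)  [load 240/320]
  70 → break 1  [load 220/320]
  50 → break 1  [load 270/320]
  170 → break 3 (new)  [load 170/320]
  250 → break 4 (new)  [load 250/320]
  60 → break 2  [load 300/320]
  100 → break 3  [load 270/320]
  50 → break 1  [load 320/320]
  210 → break 5 (new)  [load 210/320]
  170 → break 6 (new)  [load 170/320]
  40 → break 3  [load 310/320]
  210 → break 7 (new)  [load 210/320]
7 commercial breaks opened.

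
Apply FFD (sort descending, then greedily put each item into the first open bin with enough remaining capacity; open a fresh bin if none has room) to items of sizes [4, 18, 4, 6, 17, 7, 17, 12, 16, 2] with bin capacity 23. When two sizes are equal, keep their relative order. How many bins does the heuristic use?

Sorted descending: 18, 17, 17, 16, 12, 7, 6, 4, 4, 2.
  18 → bin 1 (new)  [load 18/23]
  17 → bin 2 (new)  [load 17/23]
  17 → bin 3 (new)  [load 17/23]
  16 → bin 4 (new)  [load 16/23]
  12 → bin 5 (new)  [load 12/23]
  7 → bin 4  [load 23/23]
  6 → bin 2  [load 23/23]
  4 → bin 1  [load 22/23]
  4 → bin 3  [load 21/23]
  2 → bin 3  [load 23/23]
5 bins opened.

5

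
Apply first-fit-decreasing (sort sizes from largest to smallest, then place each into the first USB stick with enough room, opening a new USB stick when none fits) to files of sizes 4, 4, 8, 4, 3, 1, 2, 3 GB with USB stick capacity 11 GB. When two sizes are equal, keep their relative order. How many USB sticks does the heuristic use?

Sorted descending: 8, 4, 4, 4, 3, 3, 2, 1.
  8 → USB stick 1 (new)  [load 8/11]
  4 → USB stick 2 (new)  [load 4/11]
  4 → USB stick 2  [load 8/11]
  4 → USB stick 3 (new)  [load 4/11]
  3 → USB stick 1  [load 11/11]
  3 → USB stick 2  [load 11/11]
  2 → USB stick 3  [load 6/11]
  1 → USB stick 3  [load 7/11]
3 USB sticks opened.

3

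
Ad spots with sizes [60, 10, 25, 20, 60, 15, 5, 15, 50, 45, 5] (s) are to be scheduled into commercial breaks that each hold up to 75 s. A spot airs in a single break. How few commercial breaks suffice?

Total = 60 + 60 + 50 + 45 + 25 + 20 + 15 + 15 + 10 + 5 + 5 = 310 s.
Lower bound: ⌈310/75⌉ = 5 commercial breaks.
A packing using 5 commercial breaks:
  break 1: 60 + 15 = 75
  break 2: 60 + 15 = 75
  break 3: 50 + 25 = 75
  break 4: 45 + 20 + 10 = 75
  break 5: 5 + 5 = 10
This matches the lower bound, so 5 is optimal.

5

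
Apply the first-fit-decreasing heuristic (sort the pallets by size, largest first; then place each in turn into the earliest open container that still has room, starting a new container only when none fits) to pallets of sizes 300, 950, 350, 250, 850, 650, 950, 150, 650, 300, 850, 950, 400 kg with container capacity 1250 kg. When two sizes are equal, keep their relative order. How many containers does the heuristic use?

7

Sorted descending: 950, 950, 950, 850, 850, 650, 650, 400, 350, 300, 300, 250, 150.
  950 → container 1 (new)  [load 950/1250]
  950 → container 2 (new)  [load 950/1250]
  950 → container 3 (new)  [load 950/1250]
  850 → container 4 (new)  [load 850/1250]
  850 → container 5 (new)  [load 850/1250]
  650 → container 6 (new)  [load 650/1250]
  650 → container 7 (new)  [load 650/1250]
  400 → container 4  [load 1250/1250]
  350 → container 5  [load 1200/1250]
  300 → container 1  [load 1250/1250]
  300 → container 2  [load 1250/1250]
  250 → container 3  [load 1200/1250]
  150 → container 6  [load 800/1250]
7 containers opened.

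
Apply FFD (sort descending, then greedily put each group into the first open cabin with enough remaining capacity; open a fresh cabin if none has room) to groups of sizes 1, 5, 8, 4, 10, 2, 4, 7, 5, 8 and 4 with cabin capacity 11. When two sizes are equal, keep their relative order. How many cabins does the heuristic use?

Sorted descending: 10, 8, 8, 7, 5, 5, 4, 4, 4, 2, 1.
  10 → cabin 1 (new)  [load 10/11]
  8 → cabin 2 (new)  [load 8/11]
  8 → cabin 3 (new)  [load 8/11]
  7 → cabin 4 (new)  [load 7/11]
  5 → cabin 5 (new)  [load 5/11]
  5 → cabin 5  [load 10/11]
  4 → cabin 4  [load 11/11]
  4 → cabin 6 (new)  [load 4/11]
  4 → cabin 6  [load 8/11]
  2 → cabin 2  [load 10/11]
  1 → cabin 1  [load 11/11]
6 cabins opened.

6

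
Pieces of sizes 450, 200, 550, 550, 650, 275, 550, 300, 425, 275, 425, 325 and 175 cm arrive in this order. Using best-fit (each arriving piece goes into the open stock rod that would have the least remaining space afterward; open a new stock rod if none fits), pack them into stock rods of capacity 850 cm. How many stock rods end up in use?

  450 → stock rod 1 (new)  [load 450/850]
  200 → stock rod 1  [load 650/850]
  550 → stock rod 2 (new)  [load 550/850]
  550 → stock rod 3 (new)  [load 550/850]
  650 → stock rod 4 (new)  [load 650/850]
  275 → stock rod 2  [load 825/850]
  550 → stock rod 5 (new)  [load 550/850]
  300 → stock rod 3  [load 850/850]
  425 → stock rod 6 (new)  [load 425/850]
  275 → stock rod 5  [load 825/850]
  425 → stock rod 6  [load 850/850]
  325 → stock rod 7 (new)  [load 325/850]
  175 → stock rod 1  [load 825/850]
7 stock rods opened.

7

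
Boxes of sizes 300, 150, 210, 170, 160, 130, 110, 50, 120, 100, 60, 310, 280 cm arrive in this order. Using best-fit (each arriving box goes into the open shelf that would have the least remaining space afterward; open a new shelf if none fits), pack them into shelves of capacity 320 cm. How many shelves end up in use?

  300 → shelf 1 (new)  [load 300/320]
  150 → shelf 2 (new)  [load 150/320]
  210 → shelf 3 (new)  [load 210/320]
  170 → shelf 2  [load 320/320]
  160 → shelf 4 (new)  [load 160/320]
  130 → shelf 4  [load 290/320]
  110 → shelf 3  [load 320/320]
  50 → shelf 5 (new)  [load 50/320]
  120 → shelf 5  [load 170/320]
  100 → shelf 5  [load 270/320]
  60 → shelf 6 (new)  [load 60/320]
  310 → shelf 7 (new)  [load 310/320]
  280 → shelf 8 (new)  [load 280/320]
8 shelves opened.

8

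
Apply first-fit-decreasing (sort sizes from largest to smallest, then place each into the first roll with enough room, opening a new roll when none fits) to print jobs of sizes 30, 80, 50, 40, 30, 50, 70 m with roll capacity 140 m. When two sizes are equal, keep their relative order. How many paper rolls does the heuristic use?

Sorted descending: 80, 70, 50, 50, 40, 30, 30.
  80 → roll 1 (new)  [load 80/140]
  70 → roll 2 (new)  [load 70/140]
  50 → roll 1  [load 130/140]
  50 → roll 2  [load 120/140]
  40 → roll 3 (new)  [load 40/140]
  30 → roll 3  [load 70/140]
  30 → roll 3  [load 100/140]
3 paper rolls opened.

3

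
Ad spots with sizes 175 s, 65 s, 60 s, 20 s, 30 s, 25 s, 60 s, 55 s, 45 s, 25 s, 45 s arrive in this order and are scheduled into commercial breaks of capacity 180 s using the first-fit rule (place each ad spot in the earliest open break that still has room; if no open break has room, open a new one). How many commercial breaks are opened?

4

  175 → break 1 (new)  [load 175/180]
  65 → break 2 (new)  [load 65/180]
  60 → break 2  [load 125/180]
  20 → break 2  [load 145/180]
  30 → break 2  [load 175/180]
  25 → break 3 (new)  [load 25/180]
  60 → break 3  [load 85/180]
  55 → break 3  [load 140/180]
  45 → break 4 (new)  [load 45/180]
  25 → break 3  [load 165/180]
  45 → break 4  [load 90/180]
4 commercial breaks opened.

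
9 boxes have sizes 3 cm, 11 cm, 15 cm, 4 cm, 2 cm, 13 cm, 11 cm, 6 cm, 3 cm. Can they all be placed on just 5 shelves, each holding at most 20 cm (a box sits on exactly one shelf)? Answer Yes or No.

A valid assignment using 4 shelves:
  shelf 1: 15 + 4 = 19
  shelf 2: 13 + 6 = 19
  shelf 3: 11 + 3 + 3 + 2 = 19
  shelf 4: 11 = 11
That uses only 4 ≤ 5, so 5 shelves are enough.

Yes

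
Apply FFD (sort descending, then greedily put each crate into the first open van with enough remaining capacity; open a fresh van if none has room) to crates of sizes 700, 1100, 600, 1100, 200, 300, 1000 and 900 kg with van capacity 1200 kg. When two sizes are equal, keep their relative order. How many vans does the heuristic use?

Sorted descending: 1100, 1100, 1000, 900, 700, 600, 300, 200.
  1100 → van 1 (new)  [load 1100/1200]
  1100 → van 2 (new)  [load 1100/1200]
  1000 → van 3 (new)  [load 1000/1200]
  900 → van 4 (new)  [load 900/1200]
  700 → van 5 (new)  [load 700/1200]
  600 → van 6 (new)  [load 600/1200]
  300 → van 4  [load 1200/1200]
  200 → van 3  [load 1200/1200]
6 vans opened.

6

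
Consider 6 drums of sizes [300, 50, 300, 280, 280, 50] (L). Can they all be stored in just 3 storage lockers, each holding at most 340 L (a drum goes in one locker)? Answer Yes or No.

No

Total = 1260 L; ⌈1260/340⌉ = 4.
At least 4 storage lockers are required, but only 3 are allowed.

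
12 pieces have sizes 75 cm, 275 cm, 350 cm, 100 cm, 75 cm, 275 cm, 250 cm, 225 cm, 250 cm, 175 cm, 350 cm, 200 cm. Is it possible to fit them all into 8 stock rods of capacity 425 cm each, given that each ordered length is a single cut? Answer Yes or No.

Yes

A valid assignment using 7 stock rods:
  stock rod 1: 350 + 75 = 425
  stock rod 2: 350 + 75 = 425
  stock rod 3: 275 + 100 = 375
  stock rod 4: 275 = 275
  stock rod 5: 250 + 175 = 425
  stock rod 6: 250 = 250
  stock rod 7: 225 + 200 = 425
That uses only 7 ≤ 8, so 8 stock rods are enough.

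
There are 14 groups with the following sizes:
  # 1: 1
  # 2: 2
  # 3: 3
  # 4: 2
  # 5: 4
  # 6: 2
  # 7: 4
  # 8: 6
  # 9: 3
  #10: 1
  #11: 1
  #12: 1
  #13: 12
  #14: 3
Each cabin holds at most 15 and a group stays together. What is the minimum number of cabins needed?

Total = 12 + 6 + 4 + 4 + 3 + 3 + 3 + 2 + 2 + 2 + 1 + 1 + 1 + 1 = 45.
Lower bound: ⌈45/15⌉ = 3 cabins.
A packing using 3 cabins:
  cabin 1: 12 + 3 = 15
  cabin 2: 6 + 4 + 4 + 1 = 15
  cabin 3: 3 + 3 + 2 + 2 + 2 + 1 + 1 + 1 = 15
This matches the lower bound, so 3 is optimal.

3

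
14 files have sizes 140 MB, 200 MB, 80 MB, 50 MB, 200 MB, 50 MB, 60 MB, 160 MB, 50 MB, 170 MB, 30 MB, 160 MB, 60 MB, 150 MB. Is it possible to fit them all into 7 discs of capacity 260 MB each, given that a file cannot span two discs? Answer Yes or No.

Yes

A valid assignment using 7 discs:
  disc 1: 200 + 60 = 260
  disc 2: 200 + 60 = 260
  disc 3: 170 + 80 = 250
  disc 4: 160 + 50 + 50 = 260
  disc 5: 160 + 50 + 30 = 240
  disc 6: 150 = 150
  disc 7: 140 = 140
Every load is within 260 MB, so 7 discs suffice.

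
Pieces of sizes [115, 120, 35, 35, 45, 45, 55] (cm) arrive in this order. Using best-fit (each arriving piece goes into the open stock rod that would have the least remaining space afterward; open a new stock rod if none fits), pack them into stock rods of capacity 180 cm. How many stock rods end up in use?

3

  115 → stock rod 1 (new)  [load 115/180]
  120 → stock rod 2 (new)  [load 120/180]
  35 → stock rod 2  [load 155/180]
  35 → stock rod 1  [load 150/180]
  45 → stock rod 3 (new)  [load 45/180]
  45 → stock rod 3  [load 90/180]
  55 → stock rod 3  [load 145/180]
3 stock rods opened.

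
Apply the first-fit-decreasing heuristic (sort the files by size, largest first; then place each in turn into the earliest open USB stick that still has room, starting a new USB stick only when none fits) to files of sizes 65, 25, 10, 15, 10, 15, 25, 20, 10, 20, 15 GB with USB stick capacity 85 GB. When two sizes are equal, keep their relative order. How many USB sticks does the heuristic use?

Sorted descending: 65, 25, 25, 20, 20, 15, 15, 15, 10, 10, 10.
  65 → USB stick 1 (new)  [load 65/85]
  25 → USB stick 2 (new)  [load 25/85]
  25 → USB stick 2  [load 50/85]
  20 → USB stick 1  [load 85/85]
  20 → USB stick 2  [load 70/85]
  15 → USB stick 2  [load 85/85]
  15 → USB stick 3 (new)  [load 15/85]
  15 → USB stick 3  [load 30/85]
  10 → USB stick 3  [load 40/85]
  10 → USB stick 3  [load 50/85]
  10 → USB stick 3  [load 60/85]
3 USB sticks opened.

3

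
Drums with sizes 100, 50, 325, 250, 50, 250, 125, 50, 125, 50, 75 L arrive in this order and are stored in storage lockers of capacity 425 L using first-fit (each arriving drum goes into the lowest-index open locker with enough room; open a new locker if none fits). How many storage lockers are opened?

  100 → locker 1 (new)  [load 100/425]
  50 → locker 1  [load 150/425]
  325 → locker 2 (new)  [load 325/425]
  250 → locker 1  [load 400/425]
  50 → locker 2  [load 375/425]
  250 → locker 3 (new)  [load 250/425]
  125 → locker 3  [load 375/425]
  50 → locker 2  [load 425/425]
  125 → locker 4 (new)  [load 125/425]
  50 → locker 3  [load 425/425]
  75 → locker 4  [load 200/425]
4 storage lockers opened.

4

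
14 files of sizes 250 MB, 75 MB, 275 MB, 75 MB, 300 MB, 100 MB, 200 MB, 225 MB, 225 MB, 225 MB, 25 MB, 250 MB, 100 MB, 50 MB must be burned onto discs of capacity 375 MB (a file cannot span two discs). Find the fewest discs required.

8

Total = 300 + 275 + 250 + 250 + 225 + 225 + 225 + 200 + 100 + 100 + 75 + 75 + 50 + 25 = 2375 MB.
Lower bound: ⌈2375/375⌉ = 7 discs.
Also, 8 files each exceed 375/2 MB, and no two of those can share a disc, so at least 8 discs are needed.
A packing using 8 discs:
  disc 1: 300 + 75 = 375
  disc 2: 275 + 100 = 375
  disc 3: 250 + 100 + 25 = 375
  disc 4: 250 + 75 + 50 = 375
  disc 5: 225 = 225
  disc 6: 225 = 225
  disc 7: 225 = 225
  disc 8: 200 = 200
This matches the lower bound, so 8 is optimal.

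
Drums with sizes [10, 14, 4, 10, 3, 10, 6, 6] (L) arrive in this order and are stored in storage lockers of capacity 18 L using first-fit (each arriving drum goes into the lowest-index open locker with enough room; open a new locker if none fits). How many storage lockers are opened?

  10 → locker 1 (new)  [load 10/18]
  14 → locker 2 (new)  [load 14/18]
  4 → locker 1  [load 14/18]
  10 → locker 3 (new)  [load 10/18]
  3 → locker 1  [load 17/18]
  10 → locker 4 (new)  [load 10/18]
  6 → locker 3  [load 16/18]
  6 → locker 4  [load 16/18]
4 storage lockers opened.

4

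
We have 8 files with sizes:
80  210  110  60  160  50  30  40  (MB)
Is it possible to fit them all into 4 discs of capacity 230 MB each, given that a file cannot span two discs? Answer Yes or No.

A valid assignment using 4 discs:
  disc 1: 210 = 210
  disc 2: 160 + 60 = 220
  disc 3: 110 + 80 + 40 = 230
  disc 4: 50 + 30 = 80
Every load is within 230 MB, so 4 discs suffice.

Yes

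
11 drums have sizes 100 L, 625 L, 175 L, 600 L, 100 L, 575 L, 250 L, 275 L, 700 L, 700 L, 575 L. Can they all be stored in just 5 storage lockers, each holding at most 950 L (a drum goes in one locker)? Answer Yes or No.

Total = 4675 L; ⌈4675/950⌉ = 5.
6 drums each exceed half the capacity and cannot share a locker, forcing at least 6 storage lockers.
At least 6 storage lockers are required, but only 5 are allowed.

No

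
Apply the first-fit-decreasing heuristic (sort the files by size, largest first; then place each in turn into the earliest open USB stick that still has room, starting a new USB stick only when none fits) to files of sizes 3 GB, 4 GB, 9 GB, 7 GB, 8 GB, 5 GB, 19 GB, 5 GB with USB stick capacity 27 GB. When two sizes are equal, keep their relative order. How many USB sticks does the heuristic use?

3

Sorted descending: 19, 9, 8, 7, 5, 5, 4, 3.
  19 → USB stick 1 (new)  [load 19/27]
  9 → USB stick 2 (new)  [load 9/27]
  8 → USB stick 1  [load 27/27]
  7 → USB stick 2  [load 16/27]
  5 → USB stick 2  [load 21/27]
  5 → USB stick 2  [load 26/27]
  4 → USB stick 3 (new)  [load 4/27]
  3 → USB stick 3  [load 7/27]
3 USB sticks opened.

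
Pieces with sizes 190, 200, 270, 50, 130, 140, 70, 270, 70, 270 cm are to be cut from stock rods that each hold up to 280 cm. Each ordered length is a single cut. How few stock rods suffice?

Total = 270 + 270 + 270 + 200 + 190 + 140 + 130 + 70 + 70 + 50 = 1660 cm.
Lower bound: ⌈1660/280⌉ = 6 stock rods.
A packing using 7 stock rods:
  stock rod 1: 270 = 270
  stock rod 2: 270 = 270
  stock rod 3: 270 = 270
  stock rod 4: 200 + 70 = 270
  stock rod 5: 190 + 70 = 260
  stock rod 6: 140 + 130 = 270
  stock rod 7: 50 = 50
No arrangement into 6 stock rods stays within capacity, so 7 is optimal.

7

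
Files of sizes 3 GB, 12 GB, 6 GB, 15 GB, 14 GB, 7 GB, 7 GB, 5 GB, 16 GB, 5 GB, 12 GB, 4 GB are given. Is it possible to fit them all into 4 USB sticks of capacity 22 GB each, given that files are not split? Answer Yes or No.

No

Total = 106 GB; ⌈106/22⌉ = 5.
At least 5 USB sticks are required, but only 4 are allowed.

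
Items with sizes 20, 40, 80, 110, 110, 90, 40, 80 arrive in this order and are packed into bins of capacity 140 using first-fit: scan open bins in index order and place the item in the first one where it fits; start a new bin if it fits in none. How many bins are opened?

5

  20 → bin 1 (new)  [load 20/140]
  40 → bin 1  [load 60/140]
  80 → bin 1  [load 140/140]
  110 → bin 2 (new)  [load 110/140]
  110 → bin 3 (new)  [load 110/140]
  90 → bin 4 (new)  [load 90/140]
  40 → bin 4  [load 130/140]
  80 → bin 5 (new)  [load 80/140]
5 bins opened.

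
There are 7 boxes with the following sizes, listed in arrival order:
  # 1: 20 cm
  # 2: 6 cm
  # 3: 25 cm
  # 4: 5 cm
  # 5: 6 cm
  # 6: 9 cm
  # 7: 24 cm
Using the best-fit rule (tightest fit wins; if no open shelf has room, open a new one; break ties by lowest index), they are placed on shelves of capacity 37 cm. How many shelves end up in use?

  20 → shelf 1 (new)  [load 20/37]
  6 → shelf 1  [load 26/37]
  25 → shelf 2 (new)  [load 25/37]
  5 → shelf 1  [load 31/37]
  6 → shelf 1  [load 37/37]
  9 → shelf 2  [load 34/37]
  24 → shelf 3 (new)  [load 24/37]
3 shelves opened.

3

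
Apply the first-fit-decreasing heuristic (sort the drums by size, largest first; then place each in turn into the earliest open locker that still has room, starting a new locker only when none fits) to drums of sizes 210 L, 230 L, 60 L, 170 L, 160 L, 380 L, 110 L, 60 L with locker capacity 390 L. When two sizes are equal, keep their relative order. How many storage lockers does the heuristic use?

Sorted descending: 380, 230, 210, 170, 160, 110, 60, 60.
  380 → locker 1 (new)  [load 380/390]
  230 → locker 2 (new)  [load 230/390]
  210 → locker 3 (new)  [load 210/390]
  170 → locker 3  [load 380/390]
  160 → locker 2  [load 390/390]
  110 → locker 4 (new)  [load 110/390]
  60 → locker 4  [load 170/390]
  60 → locker 4  [load 230/390]
4 storage lockers opened.

4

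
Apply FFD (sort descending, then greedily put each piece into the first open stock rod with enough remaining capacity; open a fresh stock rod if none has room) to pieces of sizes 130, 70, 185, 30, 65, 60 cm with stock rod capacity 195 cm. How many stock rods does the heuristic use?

Sorted descending: 185, 130, 70, 65, 60, 30.
  185 → stock rod 1 (new)  [load 185/195]
  130 → stock rod 2 (new)  [load 130/195]
  70 → stock rod 3 (new)  [load 70/195]
  65 → stock rod 2  [load 195/195]
  60 → stock rod 3  [load 130/195]
  30 → stock rod 3  [load 160/195]
3 stock rods opened.

3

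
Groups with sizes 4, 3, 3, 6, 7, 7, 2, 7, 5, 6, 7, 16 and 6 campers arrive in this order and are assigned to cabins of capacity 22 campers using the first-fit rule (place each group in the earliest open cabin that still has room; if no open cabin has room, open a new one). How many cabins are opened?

  4 → cabin 1 (new)  [load 4/22]
  3 → cabin 1  [load 7/22]
  3 → cabin 1  [load 10/22]
  6 → cabin 1  [load 16/22]
  7 → cabin 2 (new)  [load 7/22]
  7 → cabin 2  [load 14/22]
  2 → cabin 1  [load 18/22]
  7 → cabin 2  [load 21/22]
  5 → cabin 3 (new)  [load 5/22]
  6 → cabin 3  [load 11/22]
  7 → cabin 3  [load 18/22]
  16 → cabin 4 (new)  [load 16/22]
  6 → cabin 4  [load 22/22]
4 cabins opened.

4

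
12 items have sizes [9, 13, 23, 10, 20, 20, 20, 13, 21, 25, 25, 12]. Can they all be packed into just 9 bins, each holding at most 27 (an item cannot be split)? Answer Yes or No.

No

Total = 211; ⌈211/27⌉ = 8.
The bound of 8 does not rule out 9, but exhaustive search shows no assignment into 9 bins of capacity 27 exists — the minimum is 10.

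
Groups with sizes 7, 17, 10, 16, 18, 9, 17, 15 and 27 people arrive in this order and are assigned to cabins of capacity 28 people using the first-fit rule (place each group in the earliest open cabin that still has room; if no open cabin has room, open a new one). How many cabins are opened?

  7 → cabin 1 (new)  [load 7/28]
  17 → cabin 1  [load 24/28]
  10 → cabin 2 (new)  [load 10/28]
  16 → cabin 2  [load 26/28]
  18 → cabin 3 (new)  [load 18/28]
  9 → cabin 3  [load 27/28]
  17 → cabin 4 (new)  [load 17/28]
  15 → cabin 5 (new)  [load 15/28]
  27 → cabin 6 (new)  [load 27/28]
6 cabins opened.

6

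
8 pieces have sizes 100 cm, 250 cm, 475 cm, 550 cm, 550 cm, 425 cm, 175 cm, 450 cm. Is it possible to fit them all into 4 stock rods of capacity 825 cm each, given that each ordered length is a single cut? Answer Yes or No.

No

Total = 2975 cm; ⌈2975/825⌉ = 4.
5 pieces each exceed half the capacity and cannot share a stock rod, forcing at least 5 stock rods.
At least 5 stock rods are required, but only 4 are allowed.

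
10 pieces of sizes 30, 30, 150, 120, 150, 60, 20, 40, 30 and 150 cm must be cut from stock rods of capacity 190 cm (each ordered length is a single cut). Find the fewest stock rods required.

5

Total = 150 + 150 + 150 + 120 + 60 + 40 + 30 + 30 + 30 + 20 = 780 cm.
Lower bound: ⌈780/190⌉ = 5 stock rods.
A packing using 5 stock rods:
  stock rod 1: 150 + 40 = 190
  stock rod 2: 150 + 30 = 180
  stock rod 3: 150 + 30 = 180
  stock rod 4: 120 + 60 = 180
  stock rod 5: 30 + 20 = 50
This matches the lower bound, so 5 is optimal.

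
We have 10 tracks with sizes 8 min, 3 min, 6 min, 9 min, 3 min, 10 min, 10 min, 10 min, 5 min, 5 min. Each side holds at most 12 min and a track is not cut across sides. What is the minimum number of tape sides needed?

7

Total = 10 + 10 + 10 + 9 + 8 + 6 + 5 + 5 + 3 + 3 = 69 min.
Lower bound: ⌈69/12⌉ = 6 tape sides.
A packing using 7 tape sides:
  side 1: 10 = 10
  side 2: 10 = 10
  side 3: 10 = 10
  side 4: 9 + 3 = 12
  side 5: 8 + 3 = 11
  side 6: 6 + 5 = 11
  side 7: 5 = 5
No arrangement into 6 tape sides stays within capacity, so 7 is optimal.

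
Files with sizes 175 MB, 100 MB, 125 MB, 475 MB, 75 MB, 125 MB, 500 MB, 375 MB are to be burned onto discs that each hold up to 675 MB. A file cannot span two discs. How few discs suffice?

3

Total = 500 + 475 + 375 + 175 + 125 + 125 + 100 + 75 = 1950 MB.
Lower bound: ⌈1950/675⌉ = 3 discs.
A packing using 3 discs:
  disc 1: 500 + 175 = 675
  disc 2: 475 + 125 + 75 = 675
  disc 3: 375 + 125 + 100 = 600
This matches the lower bound, so 3 is optimal.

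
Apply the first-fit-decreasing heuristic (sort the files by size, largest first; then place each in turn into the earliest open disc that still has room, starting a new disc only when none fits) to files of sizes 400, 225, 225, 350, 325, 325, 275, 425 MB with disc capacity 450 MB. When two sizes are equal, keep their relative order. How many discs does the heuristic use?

Sorted descending: 425, 400, 350, 325, 325, 275, 225, 225.
  425 → disc 1 (new)  [load 425/450]
  400 → disc 2 (new)  [load 400/450]
  350 → disc 3 (new)  [load 350/450]
  325 → disc 4 (new)  [load 325/450]
  325 → disc 5 (new)  [load 325/450]
  275 → disc 6 (new)  [load 275/450]
  225 → disc 7 (new)  [load 225/450]
  225 → disc 7  [load 450/450]
7 discs opened.

7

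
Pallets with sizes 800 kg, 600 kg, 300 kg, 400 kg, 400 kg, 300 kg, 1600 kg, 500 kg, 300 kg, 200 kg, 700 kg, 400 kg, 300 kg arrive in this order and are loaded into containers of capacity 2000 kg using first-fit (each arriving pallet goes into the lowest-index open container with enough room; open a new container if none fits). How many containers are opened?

  800 → container 1 (new)  [load 800/2000]
  600 → container 1  [load 1400/2000]
  300 → container 1  [load 1700/2000]
  400 → container 2 (new)  [load 400/2000]
  400 → container 2  [load 800/2000]
  300 → container 1  [load 2000/2000]
  1600 → container 3 (new)  [load 1600/2000]
  500 → container 2  [load 1300/2000]
  300 → container 2  [load 1600/2000]
  200 → container 2  [load 1800/2000]
  700 → container 4 (new)  [load 700/2000]
  400 → container 3  [load 2000/2000]
  300 → container 4  [load 1000/2000]
4 containers opened.

4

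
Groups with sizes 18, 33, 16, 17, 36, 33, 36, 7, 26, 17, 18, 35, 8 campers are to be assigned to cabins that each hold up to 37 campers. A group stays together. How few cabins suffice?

Total = 36 + 36 + 35 + 33 + 33 + 26 + 18 + 18 + 17 + 17 + 16 + 8 + 7 = 300 campers.
Lower bound: ⌈300/37⌉ = 9 cabins.
A packing using 9 cabins:
  cabin 1: 36 = 36
  cabin 2: 36 = 36
  cabin 3: 35 = 35
  cabin 4: 33 = 33
  cabin 5: 33 = 33
  cabin 6: 26 + 8 = 34
  cabin 7: 18 + 18 = 36
  cabin 8: 17 + 17 = 34
  cabin 9: 16 + 7 = 23
This matches the lower bound, so 9 is optimal.

9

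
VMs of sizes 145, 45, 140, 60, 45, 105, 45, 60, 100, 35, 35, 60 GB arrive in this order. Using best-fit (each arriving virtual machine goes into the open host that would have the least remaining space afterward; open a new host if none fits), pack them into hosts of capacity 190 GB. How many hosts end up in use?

  145 → host 1 (new)  [load 145/190]
  45 → host 1  [load 190/190]
  140 → host 2 (new)  [load 140/190]
  60 → host 3 (new)  [load 60/190]
  45 → host 2  [load 185/190]
  105 → host 3  [load 165/190]
  45 → host 4 (new)  [load 45/190]
  60 → host 4  [load 105/190]
  100 → host 5 (new)  [load 100/190]
  35 → host 4  [load 140/190]
  35 → host 4  [load 175/190]
  60 → host 5  [load 160/190]
5 hosts opened.

5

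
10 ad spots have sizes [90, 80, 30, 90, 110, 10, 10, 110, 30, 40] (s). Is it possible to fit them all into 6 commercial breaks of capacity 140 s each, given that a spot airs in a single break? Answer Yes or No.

A valid assignment using 5 commercial breaks:
  break 1: 110 + 30 = 140
  break 2: 110 + 30 = 140
  break 3: 90 + 40 + 10 = 140
  break 4: 90 + 10 = 100
  break 5: 80 = 80
That uses only 5 ≤ 6, so 6 commercial breaks are enough.

Yes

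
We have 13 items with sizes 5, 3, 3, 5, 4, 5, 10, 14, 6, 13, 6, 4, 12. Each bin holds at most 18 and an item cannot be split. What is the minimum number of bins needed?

5

Total = 14 + 13 + 12 + 10 + 6 + 6 + 5 + 5 + 5 + 4 + 4 + 3 + 3 = 90.
Lower bound: ⌈90/18⌉ = 5 bins.
A packing using 5 bins:
  bin 1: 14 + 4 = 18
  bin 2: 13 + 5 = 18
  bin 3: 12 + 6 = 18
  bin 4: 10 + 5 + 3 = 18
  bin 5: 6 + 5 + 4 + 3 = 18
This matches the lower bound, so 5 is optimal.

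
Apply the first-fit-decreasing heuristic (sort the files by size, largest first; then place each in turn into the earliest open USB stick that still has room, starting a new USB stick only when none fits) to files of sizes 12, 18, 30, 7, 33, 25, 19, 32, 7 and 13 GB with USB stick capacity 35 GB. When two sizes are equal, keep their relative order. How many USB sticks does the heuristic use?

Sorted descending: 33, 32, 30, 25, 19, 18, 13, 12, 7, 7.
  33 → USB stick 1 (new)  [load 33/35]
  32 → USB stick 2 (new)  [load 32/35]
  30 → USB stick 3 (new)  [load 30/35]
  25 → USB stick 4 (new)  [load 25/35]
  19 → USB stick 5 (new)  [load 19/35]
  18 → USB stick 6 (new)  [load 18/35]
  13 → USB stick 5  [load 32/35]
  12 → USB stick 6  [load 30/35]
  7 → USB stick 4  [load 32/35]
  7 → USB stick 7 (new)  [load 7/35]
7 USB sticks opened.

7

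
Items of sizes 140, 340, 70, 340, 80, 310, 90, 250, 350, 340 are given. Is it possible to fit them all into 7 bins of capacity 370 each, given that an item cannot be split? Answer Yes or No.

Yes

A valid assignment using 7 bins:
  bin 1: 350 = 350
  bin 2: 340 = 340
  bin 3: 340 = 340
  bin 4: 340 = 340
  bin 5: 310 = 310
  bin 6: 250 + 90 = 340
  bin 7: 140 + 80 + 70 = 290
Every load is within 370, so 7 bins suffice.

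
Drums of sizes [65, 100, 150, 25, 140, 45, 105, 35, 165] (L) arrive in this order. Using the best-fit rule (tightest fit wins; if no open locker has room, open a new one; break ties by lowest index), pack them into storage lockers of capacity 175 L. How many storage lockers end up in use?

  65 → locker 1 (new)  [load 65/175]
  100 → locker 1  [load 165/175]
  150 → locker 2 (new)  [load 150/175]
  25 → locker 2  [load 175/175]
  140 → locker 3 (new)  [load 140/175]
  45 → locker 4 (new)  [load 45/175]
  105 → locker 4  [load 150/175]
  35 → locker 3  [load 175/175]
  165 → locker 5 (new)  [load 165/175]
5 storage lockers opened.

5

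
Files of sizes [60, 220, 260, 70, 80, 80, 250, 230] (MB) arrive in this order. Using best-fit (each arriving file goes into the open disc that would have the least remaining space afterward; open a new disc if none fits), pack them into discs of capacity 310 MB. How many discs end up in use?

  60 → disc 1 (new)  [load 60/310]
  220 → disc 1  [load 280/310]
  260 → disc 2 (new)  [load 260/310]
  70 → disc 3 (new)  [load 70/310]
  80 → disc 3  [load 150/310]
  80 → disc 3  [load 230/310]
  250 → disc 4 (new)  [load 250/310]
  230 → disc 5 (new)  [load 230/310]
5 discs opened.

5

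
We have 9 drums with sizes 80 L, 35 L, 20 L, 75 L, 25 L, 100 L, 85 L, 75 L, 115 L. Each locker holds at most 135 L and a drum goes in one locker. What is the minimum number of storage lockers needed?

Total = 115 + 100 + 85 + 80 + 75 + 75 + 35 + 25 + 20 = 610 L.
Lower bound: ⌈610/135⌉ = 5 storage lockers.
Also, 6 drums each exceed 135/2 L, and no two of those can share a locker, so at least 6 storage lockers are needed.
A packing using 6 storage lockers:
  locker 1: 115 + 20 = 135
  locker 2: 100 + 35 = 135
  locker 3: 85 + 25 = 110
  locker 4: 80 = 80
  locker 5: 75 = 75
  locker 6: 75 = 75
This matches the lower bound, so 6 is optimal.

6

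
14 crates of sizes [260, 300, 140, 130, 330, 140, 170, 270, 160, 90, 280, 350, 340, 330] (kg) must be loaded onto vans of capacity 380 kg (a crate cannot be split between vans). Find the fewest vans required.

11

Total = 350 + 340 + 330 + 330 + 300 + 280 + 270 + 260 + 170 + 160 + 140 + 140 + 130 + 90 = 3290 kg.
Lower bound: ⌈3290/380⌉ = 9 vans.
A packing using 11 vans:
  van 1: 350 = 350
  van 2: 340 = 340
  van 3: 330 = 330
  van 4: 330 = 330
  van 5: 300 = 300
  van 6: 280 + 90 = 370
  van 7: 270 = 270
  van 8: 260 = 260
  van 9: 170 + 160 = 330
  van 10: 140 + 140 = 280
  van 11: 130 = 130
No arrangement into 10 vans stays within capacity, so 11 is optimal.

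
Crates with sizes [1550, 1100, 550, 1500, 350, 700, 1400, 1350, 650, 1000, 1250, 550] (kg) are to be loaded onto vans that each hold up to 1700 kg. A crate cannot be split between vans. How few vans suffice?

8

Total = 1550 + 1500 + 1400 + 1350 + 1250 + 1100 + 1000 + 700 + 650 + 550 + 550 + 350 = 11950 kg.
Lower bound: ⌈11950/1700⌉ = 8 vans.
A packing using 8 vans:
  van 1: 1550 = 1550
  van 2: 1500 = 1500
  van 3: 1400 = 1400
  van 4: 1350 + 350 = 1700
  van 5: 1250 = 1250
  van 6: 1100 + 550 = 1650
  van 7: 1000 + 700 = 1700
  van 8: 650 + 550 = 1200
This matches the lower bound, so 8 is optimal.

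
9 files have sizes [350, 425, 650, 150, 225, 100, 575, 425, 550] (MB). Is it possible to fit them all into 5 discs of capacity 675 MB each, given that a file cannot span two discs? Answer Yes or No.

Total = 3450 MB; ⌈3450/675⌉ = 6.
At least 6 discs are required, but only 5 are allowed.

No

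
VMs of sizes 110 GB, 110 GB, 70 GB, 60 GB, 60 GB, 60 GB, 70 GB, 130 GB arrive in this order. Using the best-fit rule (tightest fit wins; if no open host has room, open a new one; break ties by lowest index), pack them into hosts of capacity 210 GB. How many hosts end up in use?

4

  110 → host 1 (new)  [load 110/210]
  110 → host 2 (new)  [load 110/210]
  70 → host 1  [load 180/210]
  60 → host 2  [load 170/210]
  60 → host 3 (new)  [load 60/210]
  60 → host 3  [load 120/210]
  70 → host 3  [load 190/210]
  130 → host 4 (new)  [load 130/210]
4 hosts opened.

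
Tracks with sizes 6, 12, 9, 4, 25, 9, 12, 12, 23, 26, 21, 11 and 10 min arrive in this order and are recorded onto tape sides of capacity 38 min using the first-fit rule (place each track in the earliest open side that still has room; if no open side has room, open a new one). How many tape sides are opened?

6

  6 → side 1 (new)  [load 6/38]
  12 → side 1  [load 18/38]
  9 → side 1  [load 27/38]
  4 → side 1  [load 31/38]
  25 → side 2 (new)  [load 25/38]
  9 → side 2  [load 34/38]
  12 → side 3 (new)  [load 12/38]
  12 → side 3  [load 24/38]
  23 → side 4 (new)  [load 23/38]
  26 → side 5 (new)  [load 26/38]
  21 → side 6 (new)  [load 21/38]
  11 → side 3  [load 35/38]
  10 → side 4  [load 33/38]
6 tape sides opened.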